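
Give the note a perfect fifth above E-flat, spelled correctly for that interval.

Bb

E up a perfect fifth is B, so the target letter is B.
From Eb, a perfect fifth is 7 semitones up: Bb.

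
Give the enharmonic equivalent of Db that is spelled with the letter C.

C#

Plain C sits 1 semitone below Db, so on the letter C the same pitch needs a sharp: C#.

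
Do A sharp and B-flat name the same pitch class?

Yes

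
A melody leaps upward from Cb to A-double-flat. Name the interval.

The letter names run C→A, a span of 5 letter steps, so the interval is some kind of sixth.
Cb to Abb is 8 semitones. A major sixth is 9, so 8 makes it minor.

minor sixth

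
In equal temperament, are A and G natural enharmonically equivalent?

No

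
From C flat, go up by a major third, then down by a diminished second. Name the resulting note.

D#

A major third up from Cb is Eb (letter E, 4 semitones up).
A diminished second down from Eb is D# (letter D, 0 semitones down).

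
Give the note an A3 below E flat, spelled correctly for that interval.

E down a major third is C, so the target letter is C.
From Eb, an augmented third is 5 semitones down: Cbb.

Cbb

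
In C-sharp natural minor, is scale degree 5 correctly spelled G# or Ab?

G#

Each scale degree takes a distinct letter name. Degree 5 of a scale on C must use the letter G.
G# and Ab are enharmonically the same pitch, but only G# uses the letter G, so it is the correct spelling here.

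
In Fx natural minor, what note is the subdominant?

B#

Degree 4 takes the letter 3 steps above F, which is B.
In natural minor, degree 4 sits 5 semitones above the tonic. F## + 5 semitones is pitch class 0, spelled on B as B#.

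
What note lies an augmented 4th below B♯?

F#

A fourth below B lands on the letter F.
An augmented fourth spans 6 semitones, so B# moves to pitch class 6. On the letter F that is F#.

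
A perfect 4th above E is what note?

E up a perfect fourth is A, so the target letter is A.
From E, a perfect fourth is 5 semitones up: A.

A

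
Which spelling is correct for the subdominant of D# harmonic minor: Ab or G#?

Each scale degree takes a distinct letter name. Degree 4 of a scale on D must use the letter G.
G# and Ab are enharmonically the same pitch, but only G# uses the letter G, so it is the correct spelling here.

G#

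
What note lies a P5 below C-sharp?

A fifth below C lands on the letter F.
A perfect fifth spans 7 semitones, so C# moves to pitch class 6. On the letter F that is F#.

F#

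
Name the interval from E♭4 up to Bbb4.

diminished fifth

Counting letters E–F–G–A–B gives a fifth.
Eb→Bbb = 6 semitones, 1 narrower than the perfect fifth (7), so diminished.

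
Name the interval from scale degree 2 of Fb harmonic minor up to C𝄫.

diminished fourth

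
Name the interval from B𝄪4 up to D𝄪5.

minor third

Counting letters B–C–D gives a third.
B##→D## = 3 semitones, 1 narrower than the major third (4), so minor.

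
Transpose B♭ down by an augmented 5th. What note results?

Ebb

B down a perfect fifth is E, so the target letter is E.
From Bb, an augmented fifth is 8 semitones down: Ebb.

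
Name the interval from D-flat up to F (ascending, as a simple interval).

Counting letters D–E–F gives a third.
Db→F = 4 semitones, exactly the major third.

major third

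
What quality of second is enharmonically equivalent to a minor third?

A minor third spans 3 semitones.
A second spanning 3 semitones is augmented (the major second is 2).

augmented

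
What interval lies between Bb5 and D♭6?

The letter names run B→D, a span of 2 letter steps, so the interval is some kind of third.
Bb to Db is 3 semitones. A major third is 4, so 3 makes it minor.

minor third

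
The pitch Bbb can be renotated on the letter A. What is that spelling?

Plain A sits at the same pitch as Bbb, so on the letter A the same pitch needs a natural: A.

A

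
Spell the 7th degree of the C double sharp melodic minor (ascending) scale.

Degree 7 takes the letter 6 steps above C, which is B.
In melodic minor (ascending), degree 7 sits 11 semitones above the tonic. C## + 11 semitones is pitch class 1, spelled on B as B##.

B##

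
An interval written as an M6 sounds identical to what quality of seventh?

diminished

A major sixth spans 9 semitones.
A seventh spanning 9 semitones is diminished (the major seventh is 11).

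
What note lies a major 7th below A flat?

A down a major seventh is Bb, so the target letter is B.
From Ab, a major seventh is 11 semitones down: Bbb.

Bbb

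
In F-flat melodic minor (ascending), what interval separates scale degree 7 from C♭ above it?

Scale degree 7 of Fb melodic minor (ascending) is Eb.
Eb up to Cb: letters E→C make it a sixth; 8 semitones makes it minor.

minor sixth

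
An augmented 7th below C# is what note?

Db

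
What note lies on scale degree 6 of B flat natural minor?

The Bb natural minor scale runs Bb C Db Eb F Gb Ab.
Degree 6 is Gb.

Gb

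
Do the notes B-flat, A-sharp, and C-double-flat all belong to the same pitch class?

Bb = pitch class 10 and A# = pitch class 10 and Cbb = pitch class 10 — the same pitch class, so they are enharmonic equivalents.

Yes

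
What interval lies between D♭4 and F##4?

doubly augmented third

Counting letters D–E–F gives a third.
Db→F## = 6 semitones, 2 wider than the major third (4), so doubly augmented.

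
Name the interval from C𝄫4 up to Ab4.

augmented sixth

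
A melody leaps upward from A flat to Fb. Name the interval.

minor sixth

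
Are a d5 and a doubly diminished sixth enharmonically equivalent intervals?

Yes

A diminished fifth spans 6 semitones; a doubly diminished sixth spans 6.
They are enharmonically equivalent.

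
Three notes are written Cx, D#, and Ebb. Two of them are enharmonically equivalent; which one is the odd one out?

D#

In 12-tone equal temperament, enharmonic equivalents share a pitch class. C## is pitch class 2; D# is pitch class 3; Ebb is pitch class 2.
C## and Ebb share pitch class 2, while D# is pitch class 3.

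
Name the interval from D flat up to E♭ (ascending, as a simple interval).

major second

The letter names run D→E, a span of 1 letter step, so the interval is some kind of second.
Db to Eb is 2 semitones. A major second is 2, so 2 makes it major.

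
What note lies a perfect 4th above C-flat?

Fb

C up a perfect fourth is F, so the target letter is F.
From Cb, a perfect fourth is 5 semitones up: Fb.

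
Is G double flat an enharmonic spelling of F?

Yes

Gbb = pitch class 5 and F = pitch class 5 — the same pitch class, so they are enharmonic equivalents.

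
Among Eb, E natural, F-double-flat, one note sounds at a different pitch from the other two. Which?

E

In 12-tone equal temperament, enharmonic equivalents share a pitch class. Eb is pitch class 3; E is pitch class 4; Fbb is pitch class 3.
Eb and Fbb share pitch class 3, while E is pitch class 4.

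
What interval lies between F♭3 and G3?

augmented second

The letter names run F→G, a span of 1 letter step, so the interval is some kind of second.
Fb to G is 3 semitones. A major second is 2, so 3 makes it augmented.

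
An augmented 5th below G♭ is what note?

A fifth below G lands on the letter C.
An augmented fifth spans 8 semitones, so Gb moves to pitch class 10. On the letter C that is Cbb.

Cbb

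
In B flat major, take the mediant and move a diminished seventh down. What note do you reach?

The mediant of Bb major is D.
A diminished seventh (9 semitones) below D lands on the letter E, giving E#.

E#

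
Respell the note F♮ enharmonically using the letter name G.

Gbb

Plain G sits 2 semitones above F, so on the letter G the same pitch needs a double flat: Gbb.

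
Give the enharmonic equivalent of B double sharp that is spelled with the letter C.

C#

B## is pitch class 1. The letter C alone is pitch class 0.
To reach pitch class 1 from C requires an offset of +1 semitone, i.e. sharp: C#.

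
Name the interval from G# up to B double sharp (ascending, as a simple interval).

augmented third

The letter names run G→B, a span of 2 letter steps, so the interval is some kind of third.
G# to B## is 5 semitones. A major third is 4, so 5 makes it augmented.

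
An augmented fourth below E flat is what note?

Bbb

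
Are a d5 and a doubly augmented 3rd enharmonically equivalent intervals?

Yes

A diminished fifth spans 6 semitones; a doubly augmented third spans 6.
They are enharmonically equivalent.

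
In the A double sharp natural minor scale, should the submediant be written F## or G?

Each scale degree takes a distinct letter name. Degree 6 of a scale on A must use the letter F.
F## and G are enharmonically the same pitch, but only F## uses the letter F, so it is the correct spelling here.

F##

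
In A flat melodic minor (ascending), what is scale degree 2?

Bb

Degree 2 takes the letter 1 step above A, which is B.
In melodic minor (ascending), degree 2 sits 2 semitones above the tonic. Ab + 2 semitones is pitch class 10, spelled on B as Bb.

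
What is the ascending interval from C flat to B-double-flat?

The letter names run C→B, a span of 6 letter steps, so the interval is some kind of seventh.
Cb to Bbb is 10 semitones. A major seventh is 11, so 10 makes it minor.

minor seventh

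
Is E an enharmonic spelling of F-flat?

E = pitch class 4 and Fb = pitch class 4 — the same pitch class, so they are enharmonic equivalents.

Yes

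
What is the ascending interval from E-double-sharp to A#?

Counting letters E–F–G–A gives a fourth.
E##→A# = 4 semitones, 1 narrower than the perfect fourth (5), so diminished.

diminished fourth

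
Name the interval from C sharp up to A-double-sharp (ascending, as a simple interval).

Counting letters C–D–E–F–G–A gives a sixth.
C#→A## = 10 semitones, 1 wider than the major sixth (9), so augmented.

augmented sixth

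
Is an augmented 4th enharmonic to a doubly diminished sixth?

An augmented fourth spans 6 semitones; a doubly diminished sixth spans 6.
They are enharmonically equivalent.

Yes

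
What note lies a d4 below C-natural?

A fourth below C lands on the letter G.
A diminished fourth spans 4 semitones, so C moves to pitch class 8. On the letter G that is G#.

G#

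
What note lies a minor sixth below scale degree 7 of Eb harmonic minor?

Scale degree 7 of Eb harmonic minor is D.
A minor sixth (8 semitones) below D lands on the letter F, giving F#.

F#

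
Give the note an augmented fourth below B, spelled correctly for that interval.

B down a perfect fourth is F#, so the target letter is F.
From B, an augmented fourth is 6 semitones down: F.

F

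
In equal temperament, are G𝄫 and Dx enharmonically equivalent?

No

Two spellings are enharmonically equivalent only if they share a pitch class.
Here Gbb → 5, D## → 4; 4 ≠ 5, so they are not.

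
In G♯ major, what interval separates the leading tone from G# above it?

minor second

The leading tone of G# major is F##.
F## up to G#: letters F→G make it a second; 1 semitone makes it minor.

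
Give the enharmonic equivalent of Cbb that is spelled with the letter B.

Bb

Cbb is pitch class 10. The letter B alone is pitch class 11.
To reach pitch class 10 from B requires an offset of -1 semitone, i.e. flat: Bb.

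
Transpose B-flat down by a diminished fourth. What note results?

F#

A fourth below B lands on the letter F.
A diminished fourth spans 4 semitones, so Bb moves to pitch class 6. On the letter F that is F#.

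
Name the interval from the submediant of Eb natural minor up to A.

augmented sixth

The submediant of Eb natural minor is Cb.
Cb up to A: letters C→A make it a sixth; 10 semitones makes it augmented.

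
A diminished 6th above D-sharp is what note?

A sixth above D lands on the letter B.
A diminished sixth spans 7 semitones, so D# moves to pitch class 10. On the letter B that is Bb.

Bb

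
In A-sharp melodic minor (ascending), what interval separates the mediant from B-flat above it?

The mediant of A# melodic minor (ascending) is C#.
C# up to Bb: letters C→B make it a seventh; 9 semitones makes it diminished.

diminished seventh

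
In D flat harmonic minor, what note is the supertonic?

Eb

Degree 2 takes the letter 1 step above D, which is E.
In harmonic minor, degree 2 sits 2 semitones above the tonic. Db + 2 semitones is pitch class 3, spelled on E as Eb.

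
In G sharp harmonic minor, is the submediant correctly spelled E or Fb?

E

Each scale degree takes a distinct letter name. Degree 6 of a scale on G must use the letter E.
E and Fb are enharmonically the same pitch, but only E uses the letter E, so it is the correct spelling here.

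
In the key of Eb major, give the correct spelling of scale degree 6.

The Eb major scale runs Eb F G Ab Bb C D.
Degree 6 is C.

C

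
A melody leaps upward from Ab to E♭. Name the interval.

perfect fifth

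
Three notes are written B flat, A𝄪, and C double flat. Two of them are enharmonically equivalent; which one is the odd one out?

A##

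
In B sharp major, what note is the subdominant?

E#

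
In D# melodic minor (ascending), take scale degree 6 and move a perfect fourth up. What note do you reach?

E#

Scale degree 6 of D# melodic minor (ascending) is B#.
A perfect fourth (5 semitones) above B# lands on the letter E, giving E#.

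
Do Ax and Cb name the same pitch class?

A## is pitch class 11; Cb is pitch class 11.
All spellings map to pitch class 11, so they are enharmonically equivalent.

Yes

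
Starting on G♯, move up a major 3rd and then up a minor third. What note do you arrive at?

A major third up from G# is B# (letter B, 4 semitones up).
A minor third up from B# is D# (letter D, 3 semitones up).

D#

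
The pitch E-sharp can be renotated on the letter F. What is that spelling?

Plain F sits at the same pitch as E#, so on the letter F the same pitch needs a natural: F.

F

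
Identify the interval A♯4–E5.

The letter names run A→E, a span of 4 letter steps, so the interval is some kind of fifth.
A# to E is 6 semitones. A perfect fifth is 7, so 6 makes it diminished.

diminished fifth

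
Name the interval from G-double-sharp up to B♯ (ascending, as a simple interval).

The letter names run G→B, a span of 2 letter steps, so the interval is some kind of third.
G## to B# is 3 semitones. A major third is 4, so 3 makes it minor.

minor third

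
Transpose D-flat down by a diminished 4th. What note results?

A

A fourth below D lands on the letter A.
A diminished fourth spans 4 semitones, so Db moves to pitch class 9. On the letter A that is A.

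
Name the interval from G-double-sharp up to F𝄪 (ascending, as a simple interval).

minor seventh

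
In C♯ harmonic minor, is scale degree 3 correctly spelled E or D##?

E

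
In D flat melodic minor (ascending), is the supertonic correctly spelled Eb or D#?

Eb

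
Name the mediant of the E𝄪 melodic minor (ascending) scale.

Degree 3 takes the letter 2 steps above E, which is G.
In melodic minor (ascending), degree 3 sits 3 semitones above the tonic. E## + 3 semitones is pitch class 9, spelled on G as G##.

G##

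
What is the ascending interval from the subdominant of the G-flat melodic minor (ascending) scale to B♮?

The subdominant of Gb melodic minor (ascending) is Cb.
Cb up to B: letters C→B make it a seventh; 12 semitones makes it augmented.

augmented seventh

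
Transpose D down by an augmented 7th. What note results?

Ebb

D down a major seventh is Eb, so the target letter is E.
From D, an augmented seventh is 12 semitones down: Ebb.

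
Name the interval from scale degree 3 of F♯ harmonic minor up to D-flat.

diminished fourth

Scale degree 3 of F# harmonic minor is A.
A up to Db: letters A→D make it a fourth; 4 semitones makes it diminished.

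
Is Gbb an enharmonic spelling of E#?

Gbb = pitch class 5 and E# = pitch class 5 — the same pitch class, so they are enharmonic equivalents.

Yes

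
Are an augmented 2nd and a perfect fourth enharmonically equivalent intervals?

No

An augmented second spans 3 semitones; a perfect fourth spans 5.
The spans differ, so they are not enharmonic equivalents.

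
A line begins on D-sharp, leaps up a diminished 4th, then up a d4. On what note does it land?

Cb

A diminished fourth up from D# is G (letter G, 4 semitones up).
A diminished fourth up from G is Cb (letter C, 4 semitones up).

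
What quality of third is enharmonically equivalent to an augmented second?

minor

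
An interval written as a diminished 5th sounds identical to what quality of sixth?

doubly diminished

A diminished fifth spans 6 semitones.
A sixth spanning 6 semitones is doubly diminished (the major sixth is 9).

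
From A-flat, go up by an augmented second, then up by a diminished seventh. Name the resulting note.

An augmented second up from Ab is B (letter B, 3 semitones up).
A diminished seventh up from B is Ab (letter A, 9 semitones up).

Ab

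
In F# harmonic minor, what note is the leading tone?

Degree 7 takes the letter 6 steps above F, which is E.
In harmonic minor, degree 7 sits 11 semitones above the tonic. F# + 11 semitones is pitch class 5, spelled on E as E#.

E#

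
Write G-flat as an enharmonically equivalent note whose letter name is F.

F#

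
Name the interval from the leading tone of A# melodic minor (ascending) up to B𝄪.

major third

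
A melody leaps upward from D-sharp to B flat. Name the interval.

diminished sixth

The letter names run D→B, a span of 5 letter steps, so the interval is some kind of sixth.
D# to Bb is 7 semitones. A major sixth is 9, so 7 makes it diminished.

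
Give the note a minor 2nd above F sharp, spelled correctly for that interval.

G

F up a major second is G, so the target letter is G.
From F#, a minor second is 1 semitone up: G.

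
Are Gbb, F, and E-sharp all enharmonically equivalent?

Yes

Gbb is pitch class 5; F is pitch class 5; E# is pitch class 5.
All spellings map to pitch class 5, so they are enharmonically equivalent.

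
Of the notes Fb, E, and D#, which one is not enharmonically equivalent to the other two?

In 12-tone equal temperament, enharmonic equivalents share a pitch class. Fb is pitch class 4; E is pitch class 4; D# is pitch class 3.
Fb and E share pitch class 4, while D# is pitch class 3.

D#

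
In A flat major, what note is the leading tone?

G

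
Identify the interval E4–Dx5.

Counting letters E–F–G–A–B–C–D gives a seventh.
E→D## = 12 semitones, 1 wider than the major seventh (11), so augmented.

augmented seventh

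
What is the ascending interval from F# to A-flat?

diminished third

Counting letters F–G–A gives a third.
F#→Ab = 2 semitones, 2 narrower than the major third (4), so diminished.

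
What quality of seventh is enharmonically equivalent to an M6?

diminished

A major sixth spans 9 semitones.
A seventh spanning 9 semitones is diminished (the major seventh is 11).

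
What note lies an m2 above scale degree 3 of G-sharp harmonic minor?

Scale degree 3 of G# harmonic minor is B.
A minor second (1 semitone) above B lands on the letter C, giving C.

C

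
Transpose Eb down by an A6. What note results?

Gbb

E down a major sixth is G, so the target letter is G.
From Eb, an augmented sixth is 10 semitones down: Gbb.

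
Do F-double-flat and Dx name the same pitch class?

Fbb is pitch class 3; D## is pitch class 4.
The pitch classes differ (3 vs. 4), so they are not enharmonic equivalents.

No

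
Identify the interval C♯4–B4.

The letter names run C→B, a span of 6 letter steps, so the interval is some kind of seventh.
C# to B is 10 semitones. A major seventh is 11, so 10 makes it minor.

minor seventh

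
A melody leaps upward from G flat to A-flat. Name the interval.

major second

Counting letters G–A gives a second.
Gb→Ab = 2 semitones, exactly the major second.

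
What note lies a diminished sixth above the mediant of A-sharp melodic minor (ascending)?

Ab

The mediant of A# melodic minor (ascending) is C#.
A diminished sixth (7 semitones) above C# lands on the letter A, giving Ab.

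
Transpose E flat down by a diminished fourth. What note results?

E down a perfect fourth is B, so the target letter is B.
From Eb, a diminished fourth is 4 semitones down: B.

B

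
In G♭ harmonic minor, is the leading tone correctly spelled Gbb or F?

F

Each scale degree takes a distinct letter name. Degree 7 of a scale on G must use the letter F.
F and Gbb are enharmonically the same pitch, but only F uses the letter F, so it is the correct spelling here.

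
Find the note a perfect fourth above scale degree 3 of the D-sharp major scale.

Scale degree 3 of D# major is F##.
A perfect fourth (5 semitones) above F## lands on the letter B, giving B#.

B#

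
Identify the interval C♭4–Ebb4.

The letter names run C→E, a span of 2 letter steps, so the interval is some kind of third.
Cb to Ebb is 3 semitones. A major third is 4, so 3 makes it minor.

minor third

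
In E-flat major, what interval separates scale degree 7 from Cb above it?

Scale degree 7 of Eb major is D.
D up to Cb: letters D→C make it a seventh; 9 semitones makes it diminished.

diminished seventh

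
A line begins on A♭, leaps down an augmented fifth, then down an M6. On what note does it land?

An augmented fifth down from Ab is Dbb (letter D, 8 semitones down).
A major sixth down from Dbb is Fbb (letter F, 9 semitones down).

Fbb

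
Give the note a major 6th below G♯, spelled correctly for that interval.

G down a major sixth is Bb, so the target letter is B.
From G#, a major sixth is 9 semitones down: B.

B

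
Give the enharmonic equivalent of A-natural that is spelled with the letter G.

G##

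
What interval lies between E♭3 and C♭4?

The letter names run E→C, a span of 5 letter steps, so the interval is some kind of sixth.
Eb to Cb is 8 semitones. A major sixth is 9, so 8 makes it minor.

minor sixth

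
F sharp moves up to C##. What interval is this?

augmented fifth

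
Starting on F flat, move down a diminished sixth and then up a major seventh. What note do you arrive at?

G#

A diminished sixth down from Fb is A (letter A, 7 semitones down).
A major seventh up from A is G# (letter G, 11 semitones up).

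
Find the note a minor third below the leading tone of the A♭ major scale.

E

The leading tone of Ab major is G.
A minor third (3 semitones) below G lands on the letter E, giving E.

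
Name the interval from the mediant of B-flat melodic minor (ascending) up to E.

augmented second

The mediant of Bb melodic minor (ascending) is Db.
Db up to E: letters D→E make it a second; 3 semitones makes it augmented.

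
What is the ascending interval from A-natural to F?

minor sixth

Counting letters A–B–C–D–E–F gives a sixth.
A→F = 8 semitones, 1 narrower than the major sixth (9), so minor.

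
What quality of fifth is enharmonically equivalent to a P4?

A perfect fourth spans 5 semitones.
A fifth spanning 5 semitones is doubly diminished (the perfect fifth is 7).

doubly diminished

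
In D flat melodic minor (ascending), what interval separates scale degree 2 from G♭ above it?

minor third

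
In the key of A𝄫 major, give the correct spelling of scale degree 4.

The Abb major scale runs Abb Bbb Cb Dbb Ebb Fb Gb.
Degree 4 is Dbb.

Dbb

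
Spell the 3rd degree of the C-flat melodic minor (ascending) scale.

The Cb melodic minor (ascending) scale runs Cb Db Ebb Fb Gb Ab Bb.
Degree 3 is Ebb.

Ebb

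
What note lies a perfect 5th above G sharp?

D#

A fifth above G lands on the letter D.
A perfect fifth spans 7 semitones, so G# moves to pitch class 3. On the letter D that is D#.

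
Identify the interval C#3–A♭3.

The letter names run C→A, a span of 5 letter steps, so the interval is some kind of sixth.
C# to Ab is 7 semitones. A major sixth is 9, so 7 makes it diminished.

diminished sixth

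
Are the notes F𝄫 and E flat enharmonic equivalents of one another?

Fbb is pitch class 3; Eb is pitch class 3.
All spellings map to pitch class 3, so they are enharmonically equivalent.

Yes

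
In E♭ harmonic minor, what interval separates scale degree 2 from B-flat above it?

Scale degree 2 of Eb harmonic minor is F.
F up to Bb: letters F→B make it a fourth; 5 semitones makes it perfect.

perfect fourth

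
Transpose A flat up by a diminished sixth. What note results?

Fbb

A up a major sixth is F#, so the target letter is F.
From Ab, a diminished sixth is 7 semitones up: Fbb.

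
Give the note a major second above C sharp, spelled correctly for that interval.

A second above C lands on the letter D.
A major second spans 2 semitones, so C# moves to pitch class 3. On the letter D that is D#.

D#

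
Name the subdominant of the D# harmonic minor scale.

The D# harmonic minor scale runs D# E# F# G# A# B C##.
Degree 4 is G#.

G#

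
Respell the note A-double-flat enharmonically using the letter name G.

Plain G sits at the same pitch as Abb, so on the letter G the same pitch needs a natural: G.

G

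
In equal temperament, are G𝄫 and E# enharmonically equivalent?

Gbb is pitch class 5; E# is pitch class 5.
All spellings map to pitch class 5, so they are enharmonically equivalent.

Yes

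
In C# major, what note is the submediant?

A#

Degree 6 takes the letter 5 steps above C, which is A.
In major, degree 6 sits 9 semitones above the tonic. C# + 9 semitones is pitch class 10, spelled on A as A#.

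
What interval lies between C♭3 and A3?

augmented sixth

Counting letters C–D–E–F–G–A gives a sixth.
Cb→A = 10 semitones, 1 wider than the major sixth (9), so augmented.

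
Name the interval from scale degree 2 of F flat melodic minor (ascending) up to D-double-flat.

Scale degree 2 of Fb melodic minor (ascending) is Gb.
Gb up to Dbb: letters G→D make it a fifth; 6 semitones makes it diminished.

diminished fifth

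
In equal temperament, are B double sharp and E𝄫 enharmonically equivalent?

No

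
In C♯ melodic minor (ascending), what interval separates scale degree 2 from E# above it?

major second

Scale degree 2 of C# melodic minor (ascending) is D#.
D# up to E#: letters D→E make it a second; 2 semitones makes it major.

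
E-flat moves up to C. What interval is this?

major sixth

Counting letters E–F–G–A–B–C gives a sixth.
Eb→C = 9 semitones, exactly the major sixth.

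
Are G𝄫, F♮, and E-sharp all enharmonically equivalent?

Yes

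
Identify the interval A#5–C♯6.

minor third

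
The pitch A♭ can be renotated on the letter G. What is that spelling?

G#

Plain G sits 1 semitone below Ab, so on the letter G the same pitch needs a sharp: G#.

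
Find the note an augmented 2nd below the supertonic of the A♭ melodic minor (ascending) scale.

Abb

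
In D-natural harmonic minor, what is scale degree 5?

A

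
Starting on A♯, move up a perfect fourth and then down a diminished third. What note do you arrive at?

A perfect fourth up from A# is D# (letter D, 5 semitones up).
A diminished third down from D# is B## (letter B, 2 semitones down).

B##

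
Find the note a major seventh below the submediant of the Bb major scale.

The submediant of Bb major is G.
A major seventh (11 semitones) below G lands on the letter A, giving Ab.

Ab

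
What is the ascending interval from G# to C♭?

doubly diminished fourth

The letter names run G→C, a span of 3 letter steps, so the interval is some kind of fourth.
G# to Cb is 3 semitones. A perfect fourth is 5, so 3 makes it doubly diminished.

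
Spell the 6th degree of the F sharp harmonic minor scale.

D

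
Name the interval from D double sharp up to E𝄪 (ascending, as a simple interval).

The letter names run D→E, a span of 1 letter step, so the interval is some kind of second.
D## to E## is 2 semitones. A major second is 2, so 2 makes it major.

major second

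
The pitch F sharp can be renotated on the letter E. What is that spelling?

Plain E sits 2 semitones below F#, so on the letter E the same pitch needs a double sharp: E##.

E##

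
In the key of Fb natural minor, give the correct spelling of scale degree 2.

Degree 2 takes the letter 1 step above F, which is G.
In natural minor, degree 2 sits 2 semitones above the tonic. Fb + 2 semitones is pitch class 6, spelled on G as Gb.

Gb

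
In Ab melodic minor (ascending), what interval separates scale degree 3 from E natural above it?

Scale degree 3 of Ab melodic minor (ascending) is Cb.
Cb up to E: letters C→E make it a third; 5 semitones makes it augmented.

augmented third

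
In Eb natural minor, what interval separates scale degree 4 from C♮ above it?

Scale degree 4 of Eb natural minor is Ab.
Ab up to C: letters A→C make it a third; 4 semitones makes it major.

major third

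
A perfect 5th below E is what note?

A fifth below E lands on the letter A.
A perfect fifth spans 7 semitones, so E moves to pitch class 9. On the letter A that is A.

A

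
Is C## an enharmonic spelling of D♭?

No

Two spellings are enharmonically equivalent only if they share a pitch class.
Here C## → 2, Db → 1; 1 ≠ 2, so they are not.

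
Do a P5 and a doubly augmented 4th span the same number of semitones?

Yes

A perfect fifth spans 7 semitones; a doubly augmented fourth spans 7.
They are enharmonically equivalent.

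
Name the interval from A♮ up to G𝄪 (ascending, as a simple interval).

The letter names run A→G, a span of 6 letter steps, so the interval is some kind of seventh.
A to G## is 12 semitones. A major seventh is 11, so 12 makes it augmented.

augmented seventh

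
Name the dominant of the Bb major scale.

F

Degree 5 takes the letter 4 steps above B, which is F.
In major, degree 5 sits 7 semitones above the tonic. Bb + 7 semitones is pitch class 5, spelled on F as F.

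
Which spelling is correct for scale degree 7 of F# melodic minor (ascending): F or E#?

Each scale degree takes a distinct letter name. Degree 7 of a scale on F must use the letter E.
E# and F are enharmonically the same pitch, but only E# uses the letter E, so it is the correct spelling here.

E#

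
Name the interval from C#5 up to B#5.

major seventh

Counting letters C–D–E–F–G–A–B gives a seventh.
C#→B# = 11 semitones, exactly the major seventh.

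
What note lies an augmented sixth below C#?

A sixth below C lands on the letter E.
An augmented sixth spans 10 semitones, so C# moves to pitch class 3. On the letter E that is Eb.

Eb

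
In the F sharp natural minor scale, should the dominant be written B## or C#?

Each scale degree takes a distinct letter name. Degree 5 of a scale on F must use the letter C.
C# and B## are enharmonically the same pitch, but only C# uses the letter C, so it is the correct spelling here.

C#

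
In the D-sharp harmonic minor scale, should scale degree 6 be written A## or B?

B

Each scale degree takes a distinct letter name. Degree 6 of a scale on D must use the letter B.
B and A## are enharmonically the same pitch, but only B uses the letter B, so it is the correct spelling here.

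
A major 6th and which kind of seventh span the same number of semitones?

diminished

A major sixth spans 9 semitones.
A seventh spanning 9 semitones is diminished (the major seventh is 11).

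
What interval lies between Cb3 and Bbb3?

Counting letters C–D–E–F–G–A–B gives a seventh.
Cb→Bbb = 10 semitones, 1 narrower than the major seventh (11), so minor.

minor seventh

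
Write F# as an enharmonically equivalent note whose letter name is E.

E##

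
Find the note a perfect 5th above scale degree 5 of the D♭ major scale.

Eb

Scale degree 5 of Db major is Ab.
A perfect fifth (7 semitones) above Ab lands on the letter E, giving Eb.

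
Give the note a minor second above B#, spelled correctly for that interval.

B up a major second is C#, so the target letter is C.
From B#, a minor second is 1 semitone up: C#.

C#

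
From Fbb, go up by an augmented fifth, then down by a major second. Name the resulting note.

Bbb

An augmented fifth up from Fbb is Cb (letter C, 8 semitones up).
A major second down from Cb is Bbb (letter B, 2 semitones down).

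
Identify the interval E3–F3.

The letter names run E→F, a span of 1 letter step, so the interval is some kind of second.
E to F is 1 semitone. A major second is 2, so 1 makes it minor.

minor second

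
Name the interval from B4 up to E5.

perfect fourth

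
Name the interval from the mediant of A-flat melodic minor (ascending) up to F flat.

perfect fourth

The mediant of Ab melodic minor (ascending) is Cb.
Cb up to Fb: letters C→F make it a fourth; 5 semitones makes it perfect.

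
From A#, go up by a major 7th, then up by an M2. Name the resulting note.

A##

A major seventh up from A# is G## (letter G, 11 semitones up).
A major second up from G## is A## (letter A, 2 semitones up).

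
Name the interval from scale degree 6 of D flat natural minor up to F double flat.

Scale degree 6 of Db natural minor is Bbb.
Bbb up to Fbb: letters B→F make it a fifth; 6 semitones makes it diminished.

diminished fifth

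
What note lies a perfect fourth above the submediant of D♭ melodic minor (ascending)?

Eb

The submediant of Db melodic minor (ascending) is Bb.
A perfect fourth (5 semitones) above Bb lands on the letter E, giving Eb.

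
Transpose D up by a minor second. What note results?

D up a major second is E, so the target letter is E.
From D, a minor second is 1 semitone up: Eb.

Eb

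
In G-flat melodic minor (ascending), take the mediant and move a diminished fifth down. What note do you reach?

Eb

The mediant of Gb melodic minor (ascending) is Bbb.
A diminished fifth (6 semitones) below Bbb lands on the letter E, giving Eb.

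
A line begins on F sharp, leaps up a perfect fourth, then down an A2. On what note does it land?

Ab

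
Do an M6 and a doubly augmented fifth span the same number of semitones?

A major sixth spans 9 semitones; a doubly augmented fifth spans 9.
They are enharmonically equivalent.

Yes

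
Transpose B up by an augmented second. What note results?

C##

B up a major second is C#, so the target letter is C.
From B, an augmented second is 3 semitones up: C##.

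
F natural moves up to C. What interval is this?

Counting letters F–G–A–B–C gives a fifth.
F→C = 7 semitones, exactly the perfect fifth.

perfect fifth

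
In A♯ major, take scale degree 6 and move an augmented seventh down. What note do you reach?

G

Scale degree 6 of A# major is F##.
An augmented seventh (12 semitones) below F## lands on the letter G, giving G.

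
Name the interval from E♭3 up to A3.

The letter names run E→A, a span of 3 letter steps, so the interval is some kind of fourth.
Eb to A is 6 semitones. A perfect fourth is 5, so 6 makes it augmented.

augmented fourth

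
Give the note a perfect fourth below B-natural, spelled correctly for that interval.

B down a perfect fourth is F#, so the target letter is F.
From B, a perfect fourth is 5 semitones down: F#.

F#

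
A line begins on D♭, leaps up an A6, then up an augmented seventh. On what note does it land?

An augmented sixth up from Db is B (letter B, 10 semitones up).
An augmented seventh up from B is A## (letter A, 12 semitones up).

A##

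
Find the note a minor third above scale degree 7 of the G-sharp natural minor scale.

A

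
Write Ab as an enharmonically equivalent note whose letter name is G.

Plain G sits 1 semitone below Ab, so on the letter G the same pitch needs a sharp: G#.

G#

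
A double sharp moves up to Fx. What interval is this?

The letter names run A→F, a span of 5 letter steps, so the interval is some kind of sixth.
A## to F## is 8 semitones. A major sixth is 9, so 8 makes it minor.

minor sixth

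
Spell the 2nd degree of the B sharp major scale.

The B# major scale runs B# C## D## E# F## G## A##.
Degree 2 is C##.

C##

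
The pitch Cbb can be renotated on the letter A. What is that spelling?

A#

Cbb is pitch class 10. The letter A alone is pitch class 9.
To reach pitch class 10 from A requires an offset of +1 semitone, i.e. sharp: A#.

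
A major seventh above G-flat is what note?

F

G up a major seventh is F#, so the target letter is F.
From Gb, a major seventh is 11 semitones up: F.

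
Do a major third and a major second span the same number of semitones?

No

A major third spans 4 semitones; a major second spans 2.
The spans differ, so they are not enharmonic equivalents.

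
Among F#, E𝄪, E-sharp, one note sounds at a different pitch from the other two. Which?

E#

In 12-tone equal temperament, enharmonic equivalents share a pitch class. F# is pitch class 6; E## is pitch class 6; E# is pitch class 5.
F# and E## share pitch class 6, while E# is pitch class 5.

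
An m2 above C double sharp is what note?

C up a major second is D, so the target letter is D.
From C##, a minor second is 1 semitone up: D#.

D#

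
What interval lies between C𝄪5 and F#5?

diminished fourth

Counting letters C–D–E–F gives a fourth.
C##→F# = 4 semitones, 1 narrower than the perfect fourth (5), so diminished.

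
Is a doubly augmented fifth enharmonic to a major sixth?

Yes

A doubly augmented fifth spans 9 semitones; a major sixth spans 9.
They are enharmonically equivalent.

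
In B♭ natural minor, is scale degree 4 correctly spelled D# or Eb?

Eb

Each scale degree takes a distinct letter name. Degree 4 of a scale on B must use the letter E.
Eb and D# are enharmonically the same pitch, but only Eb uses the letter E, so it is the correct spelling here.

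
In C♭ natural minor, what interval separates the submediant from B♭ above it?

The submediant of Cb natural minor is Abb.
Abb up to Bb: letters A→B make it a second; 3 semitones makes it augmented.

augmented second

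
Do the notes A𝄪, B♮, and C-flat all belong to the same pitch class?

Yes

A## is pitch class 11; B is pitch class 11; Cb is pitch class 11.
All spellings map to pitch class 11, so they are enharmonically equivalent.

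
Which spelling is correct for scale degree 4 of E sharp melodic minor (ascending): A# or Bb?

Each scale degree takes a distinct letter name. Degree 4 of a scale on E must use the letter A.
A# and Bb are enharmonically the same pitch, but only A# uses the letter A, so it is the correct spelling here.

A#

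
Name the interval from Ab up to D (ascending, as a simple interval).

The letter names run A→D, a span of 3 letter steps, so the interval is some kind of fourth.
Ab to D is 6 semitones. A perfect fourth is 5, so 6 makes it augmented.

augmented fourth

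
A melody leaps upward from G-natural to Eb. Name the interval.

The letter names run G→E, a span of 5 letter steps, so the interval is some kind of sixth.
G to Eb is 8 semitones. A major sixth is 9, so 8 makes it minor.

minor sixth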